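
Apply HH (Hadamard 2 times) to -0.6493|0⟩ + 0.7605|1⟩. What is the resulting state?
-0.6493|0⟩ + 0.7605|1⟩

H² = I, so an even number of Hadamards cancels: H^2 = I and the state is unchanged.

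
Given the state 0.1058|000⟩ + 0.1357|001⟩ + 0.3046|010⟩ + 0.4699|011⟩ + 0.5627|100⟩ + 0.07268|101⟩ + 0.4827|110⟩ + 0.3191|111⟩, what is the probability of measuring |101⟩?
0.005282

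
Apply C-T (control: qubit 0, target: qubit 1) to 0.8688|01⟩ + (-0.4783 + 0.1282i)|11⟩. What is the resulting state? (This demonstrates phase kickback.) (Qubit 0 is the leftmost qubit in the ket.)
0.8688|01⟩ + (-0.4289 - 0.2476i)|11⟩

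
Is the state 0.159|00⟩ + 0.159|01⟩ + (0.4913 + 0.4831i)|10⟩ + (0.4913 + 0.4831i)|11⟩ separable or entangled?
Separable

Writing the state as a|00⟩ + b|01⟩ + c|10⟩ + d|11⟩, it is a product state iff ad − bc = 0.
Here (a, b, c, d) = (0.159, 0.159, (0.4913 + 0.4831i), (0.4913 + 0.4831i)): ad − bc = (0.159)(0.4913 + 0.4831i) − (0.159)(0.4913 + 0.4831i) = 0, so the state is separable.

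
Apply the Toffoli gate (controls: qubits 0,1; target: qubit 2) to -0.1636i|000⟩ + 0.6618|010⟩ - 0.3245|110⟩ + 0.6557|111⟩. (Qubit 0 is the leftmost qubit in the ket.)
-0.1636i|000⟩ + 0.6618|010⟩ + 0.6557|110⟩ - 0.3245|111⟩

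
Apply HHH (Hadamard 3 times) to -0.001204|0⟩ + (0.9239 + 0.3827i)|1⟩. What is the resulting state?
(0.6524 + 0.2706i)|0⟩ + (-0.6541 - 0.2706i)|1⟩

H² = I, so H^3 = H: a single Hadamard. With (a, b) = (-0.001204, (0.9239 + 0.3827i)), H gives ((a + b)/√2, (a − b)/√2) = ((0.6524 + 0.2706i), (-0.6541 - 0.2706i)).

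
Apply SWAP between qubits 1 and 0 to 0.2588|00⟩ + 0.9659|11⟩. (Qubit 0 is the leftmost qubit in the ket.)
0.2588|00⟩ + 0.9659|11⟩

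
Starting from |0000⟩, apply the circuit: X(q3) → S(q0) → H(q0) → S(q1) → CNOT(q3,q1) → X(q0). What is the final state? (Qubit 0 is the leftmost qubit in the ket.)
1/√2|0101⟩ + 1/√2|1101⟩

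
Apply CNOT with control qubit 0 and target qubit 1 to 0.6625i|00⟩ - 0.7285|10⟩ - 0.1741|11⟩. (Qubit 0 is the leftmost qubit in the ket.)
0.6625i|00⟩ - 0.1741|10⟩ - 0.7285|11⟩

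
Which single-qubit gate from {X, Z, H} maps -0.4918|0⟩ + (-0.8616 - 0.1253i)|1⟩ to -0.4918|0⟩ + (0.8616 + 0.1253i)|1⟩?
Z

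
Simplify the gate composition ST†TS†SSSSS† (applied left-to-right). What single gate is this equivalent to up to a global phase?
S†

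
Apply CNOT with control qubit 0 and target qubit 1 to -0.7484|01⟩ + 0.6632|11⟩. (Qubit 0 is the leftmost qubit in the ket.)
-0.7484|01⟩ + 0.6632|10⟩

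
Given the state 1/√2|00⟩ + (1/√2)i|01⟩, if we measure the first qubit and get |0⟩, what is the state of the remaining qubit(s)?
1/√2|0⟩ + (1/√2)i|1⟩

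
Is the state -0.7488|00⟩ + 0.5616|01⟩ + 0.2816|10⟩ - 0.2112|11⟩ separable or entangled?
Separable

Writing the state as a|00⟩ + b|01⟩ + c|10⟩ + d|11⟩, it is a product state iff ad − bc = 0.
Here (a, b, c, d) = (-0.7488, 0.5616, 0.2816, -0.2112): ad − bc = (-0.7488)(-0.2112) − (0.5616)(0.2816) = 0, so the state is separable.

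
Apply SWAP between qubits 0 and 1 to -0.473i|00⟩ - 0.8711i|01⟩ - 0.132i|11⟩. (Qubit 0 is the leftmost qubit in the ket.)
-0.473i|00⟩ - 0.8711i|10⟩ - 0.132i|11⟩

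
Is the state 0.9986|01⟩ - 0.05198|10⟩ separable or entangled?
Entangled

Writing the state as a|00⟩ + b|01⟩ + c|10⟩ + d|11⟩, it is a product state iff ad − bc = 0.
Here (a, b, c, d) = (0, 0.9986, -0.05198, 0): ad − bc = (0)(0) − (0.9986)(-0.05198) = 0.05191 ≠ 0, so the state is entangled.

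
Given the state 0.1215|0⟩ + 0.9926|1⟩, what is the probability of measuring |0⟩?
0.01476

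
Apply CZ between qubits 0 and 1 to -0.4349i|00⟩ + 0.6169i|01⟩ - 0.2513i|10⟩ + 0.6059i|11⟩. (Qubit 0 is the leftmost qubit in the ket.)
-0.4349i|00⟩ + 0.6169i|01⟩ - 0.2513i|10⟩ - 0.6059i|11⟩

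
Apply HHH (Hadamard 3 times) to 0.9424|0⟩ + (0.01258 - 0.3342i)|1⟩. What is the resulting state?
(0.6753 - 0.2363i)|0⟩ + (0.6575 + 0.2363i)|1⟩

H² = I, so H^3 = H: a single Hadamard. With (a, b) = (0.9424, (0.01258 - 0.3342i)), H gives ((a + b)/√2, (a − b)/√2) = ((0.6753 - 0.2363i), (0.6575 + 0.2363i)).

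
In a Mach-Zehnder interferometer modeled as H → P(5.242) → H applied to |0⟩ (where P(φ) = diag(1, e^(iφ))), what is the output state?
(0.7526 - 0.4315i)|0⟩ + (0.2474 + 0.4315i)|1⟩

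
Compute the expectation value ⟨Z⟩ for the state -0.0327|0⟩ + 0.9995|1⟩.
-0.9979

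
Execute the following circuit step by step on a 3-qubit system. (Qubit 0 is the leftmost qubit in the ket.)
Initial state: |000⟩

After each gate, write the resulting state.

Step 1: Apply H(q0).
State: 1/√2|000⟩ + 1/√2|100⟩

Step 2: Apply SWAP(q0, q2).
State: 1/√2|000⟩ + 1/√2|001⟩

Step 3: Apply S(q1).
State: 1/√2|000⟩ + 1/√2|001⟩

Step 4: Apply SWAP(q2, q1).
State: 1/√2|000⟩ + 1/√2|010⟩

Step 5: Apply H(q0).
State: 1/2|000⟩ + 1/2|010⟩ + 1/2|100⟩ + 1/2|110⟩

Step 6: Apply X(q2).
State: 1/2|001⟩ + 1/2|011⟩ + 1/2|101⟩ + 1/2|111⟩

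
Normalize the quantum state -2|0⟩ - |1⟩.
-0.8944|0⟩ - 1/√5|1⟩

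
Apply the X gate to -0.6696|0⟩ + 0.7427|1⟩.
0.7427|0⟩ - 0.6696|1⟩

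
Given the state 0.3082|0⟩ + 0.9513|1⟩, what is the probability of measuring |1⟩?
0.905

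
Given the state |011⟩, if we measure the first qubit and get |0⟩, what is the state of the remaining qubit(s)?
|11⟩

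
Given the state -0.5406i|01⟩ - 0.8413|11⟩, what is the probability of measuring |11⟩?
0.7078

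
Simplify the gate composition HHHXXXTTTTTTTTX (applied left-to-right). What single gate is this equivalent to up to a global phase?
H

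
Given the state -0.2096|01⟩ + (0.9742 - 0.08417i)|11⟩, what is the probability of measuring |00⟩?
0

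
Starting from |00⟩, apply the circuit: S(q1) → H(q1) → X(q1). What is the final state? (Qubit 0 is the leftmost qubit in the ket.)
1/√2|00⟩ + 1/√2|01⟩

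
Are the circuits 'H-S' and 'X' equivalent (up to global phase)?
No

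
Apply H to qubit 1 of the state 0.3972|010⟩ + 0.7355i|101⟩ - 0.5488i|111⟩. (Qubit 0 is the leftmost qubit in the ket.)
0.2809|000⟩ - 0.2809|010⟩ + 0.132i|101⟩ + 0.9081i|111⟩

H on qubit 1 mixes each pair of kets that differ only in qubit 1: amplitudes (a, b) of (|…0…⟩, |…1…⟩) become ((a + b)/√2, (a − b)/√2). Kets absent from the input have amplitude 0.
(|000⟩, |010⟩): (a, b) = (0, 0.3972) → (0.2809, -0.2809)
(|101⟩, |111⟩): (a, b) = (0.7355i, -0.5488i) → (0.132i, 0.9081i)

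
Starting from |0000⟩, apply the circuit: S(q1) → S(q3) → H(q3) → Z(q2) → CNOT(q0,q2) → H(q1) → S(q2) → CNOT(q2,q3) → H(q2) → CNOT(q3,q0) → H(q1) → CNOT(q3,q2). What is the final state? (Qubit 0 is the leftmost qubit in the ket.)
1/2|0000⟩ + 1/2|0010⟩ + 1/2|1001⟩ + 1/2|1011⟩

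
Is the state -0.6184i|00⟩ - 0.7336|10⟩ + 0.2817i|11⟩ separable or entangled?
Entangled

Writing the state as a|00⟩ + b|01⟩ + c|10⟩ + d|11⟩, it is a product state iff ad − bc = 0.
Here (a, b, c, d) = (-0.6184i, 0, -0.7336, 0.2817i): ad − bc = (-0.6184i)(0.2817i) − (0)(-0.7336) = 0.1742 ≠ 0, so the state is entangled.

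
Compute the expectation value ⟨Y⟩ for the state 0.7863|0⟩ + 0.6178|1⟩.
0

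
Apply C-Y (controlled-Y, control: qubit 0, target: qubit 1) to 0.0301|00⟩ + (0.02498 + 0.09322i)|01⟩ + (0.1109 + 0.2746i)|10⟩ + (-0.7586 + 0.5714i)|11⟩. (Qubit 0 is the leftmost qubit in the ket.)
0.0301|00⟩ + (0.02498 + 0.09322i)|01⟩ + (0.5714 + 0.7586i)|10⟩ + (-0.2746 + 0.1109i)|11⟩

C-Y leaves the control-|0⟩ kets |00⟩, |01⟩ unchanged and applies Y to qubit 1 on the control-|1⟩ pair (|10⟩, |11⟩).
Y = [[0, -i], [i, 0]].
With a = amp(|10⟩) = (0.1109 + 0.2746i) and b = amp(|11⟩) = (-0.7586 + 0.5714i):
new amp(|10⟩) = (-i)·b = (0.5714 + 0.7586i)
new amp(|11⟩) = (i)·a = (-0.2746 + 0.1109i)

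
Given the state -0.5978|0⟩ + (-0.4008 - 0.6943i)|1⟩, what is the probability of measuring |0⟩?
0.3574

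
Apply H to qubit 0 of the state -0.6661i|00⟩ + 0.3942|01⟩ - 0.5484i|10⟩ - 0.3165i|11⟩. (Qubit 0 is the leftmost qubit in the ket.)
-0.8588i|00⟩ + (0.2787 - 0.2238i)|01⟩ - 0.08323i|10⟩ + (0.2787 + 0.2238i)|11⟩

H on qubit 0 mixes each pair of kets that differ only in qubit 0: amplitudes (a, b) of (|…0…⟩, |…1…⟩) become ((a + b)/√2, (a − b)/√2). Kets absent from the input have amplitude 0.
(|00⟩, |10⟩): (a, b) = (-0.6661i, -0.5484i) → (-0.8588i, -0.08323i)
(|01⟩, |11⟩): (a, b) = (0.3942, -0.3165i) → ((0.2787 - 0.2238i), (0.2787 + 0.2238i))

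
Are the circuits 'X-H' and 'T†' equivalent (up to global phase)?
No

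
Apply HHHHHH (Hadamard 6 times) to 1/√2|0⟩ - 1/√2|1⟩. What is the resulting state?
1/√2|0⟩ - 1/√2|1⟩

H² = I, so an even number of Hadamards cancels: H^6 = I and the state is unchanged.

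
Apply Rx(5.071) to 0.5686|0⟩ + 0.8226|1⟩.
(-0.4673 - 0.4686i)|0⟩ + (-0.6761 - 0.3239i)|1⟩

Rx(5.071) = [[cos(θ/2), −i·sin(θ/2)], [−i·sin(θ/2), cos(θ/2)]]; θ = 5.071, cos(θ/2) ≈ -0.82188, sin(θ/2) ≈ 0.56966.
With a = amp(|0⟩) = 0.5686 and b = amp(|1⟩) = 0.8226:
new amp(|0⟩) = (-0.82188)·a + (-0.56966i)·b = (-0.4673 - 0.4686i)
new amp(|1⟩) = (-0.56966i)·a + (-0.82188)·b = (-0.6761 - 0.3239i)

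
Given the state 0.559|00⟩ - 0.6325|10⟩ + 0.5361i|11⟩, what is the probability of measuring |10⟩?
0.4001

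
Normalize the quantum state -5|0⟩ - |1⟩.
-0.9806|0⟩ - 0.1961|1⟩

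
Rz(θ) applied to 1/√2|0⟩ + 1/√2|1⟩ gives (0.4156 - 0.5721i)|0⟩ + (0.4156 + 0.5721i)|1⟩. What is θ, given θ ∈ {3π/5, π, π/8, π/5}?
3π/5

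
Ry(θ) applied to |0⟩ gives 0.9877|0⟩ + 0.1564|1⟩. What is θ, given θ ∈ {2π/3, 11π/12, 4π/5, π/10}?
π/10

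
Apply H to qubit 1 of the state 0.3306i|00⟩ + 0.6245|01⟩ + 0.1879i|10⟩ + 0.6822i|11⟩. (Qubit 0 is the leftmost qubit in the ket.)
(0.4416 + 0.2338i)|00⟩ + (-0.4416 + 0.2338i)|01⟩ + 0.6153i|10⟩ - 0.3495i|11⟩

H on qubit 1 mixes each pair of kets that differ only in qubit 1: amplitudes (a, b) of (|…0…⟩, |…1…⟩) become ((a + b)/√2, (a − b)/√2). Kets absent from the input have amplitude 0.
(|00⟩, |01⟩): (a, b) = (0.3306i, 0.6245) → ((0.4416 + 0.2338i), (-0.4416 + 0.2338i))
(|10⟩, |11⟩): (a, b) = (0.1879i, 0.6822i) → (0.6153i, -0.3495i)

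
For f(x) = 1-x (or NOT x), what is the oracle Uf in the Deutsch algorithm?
CNOT followed by I ⊗ X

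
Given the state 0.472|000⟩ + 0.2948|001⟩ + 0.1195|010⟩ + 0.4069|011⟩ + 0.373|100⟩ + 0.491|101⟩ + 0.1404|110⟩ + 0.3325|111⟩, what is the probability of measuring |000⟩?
0.2228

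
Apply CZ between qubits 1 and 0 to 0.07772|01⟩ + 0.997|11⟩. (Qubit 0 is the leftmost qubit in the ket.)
0.07772|01⟩ - 0.997|11⟩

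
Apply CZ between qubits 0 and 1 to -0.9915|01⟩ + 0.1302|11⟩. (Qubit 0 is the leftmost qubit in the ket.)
-0.9915|01⟩ - 0.1302|11⟩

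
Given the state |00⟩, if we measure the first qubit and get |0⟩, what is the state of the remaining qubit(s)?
|0⟩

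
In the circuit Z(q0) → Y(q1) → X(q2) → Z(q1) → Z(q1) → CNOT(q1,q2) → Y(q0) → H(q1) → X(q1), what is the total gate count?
9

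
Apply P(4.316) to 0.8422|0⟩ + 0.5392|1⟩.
0.8422|0⟩ + (-0.2082 - 0.4974i)|1⟩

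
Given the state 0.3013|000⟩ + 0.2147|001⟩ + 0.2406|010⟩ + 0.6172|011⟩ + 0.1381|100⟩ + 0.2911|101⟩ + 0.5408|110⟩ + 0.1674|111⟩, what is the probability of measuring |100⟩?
0.01907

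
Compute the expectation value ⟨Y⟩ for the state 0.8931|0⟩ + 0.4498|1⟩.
0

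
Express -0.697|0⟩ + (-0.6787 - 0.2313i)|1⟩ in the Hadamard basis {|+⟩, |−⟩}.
(-0.9728 - 0.1636i)|+⟩ + (-0.01294 + 0.1636i)|−⟩

With |ψ⟩ = α|0⟩ + β|1⟩, the Hadamard-basis coefficients are ⟨+|ψ⟩ = (α + β)/√2 and ⟨−|ψ⟩ = (α − β)/√2.
Here α = -0.697, β = (-0.6787 - 0.2313i): (α + β)/√2 = (-0.9728 - 0.1636i), (α − β)/√2 = (-0.01294 + 0.1636i).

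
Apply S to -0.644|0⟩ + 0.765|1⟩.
-0.644|0⟩ + 0.765i|1⟩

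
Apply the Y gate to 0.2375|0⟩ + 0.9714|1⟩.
-0.9714i|0⟩ + 0.2375i|1⟩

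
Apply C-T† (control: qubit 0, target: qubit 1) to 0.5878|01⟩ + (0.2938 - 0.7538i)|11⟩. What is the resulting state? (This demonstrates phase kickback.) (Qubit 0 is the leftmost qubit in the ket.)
0.5878|01⟩ + (-0.3253 - 0.7408i)|11⟩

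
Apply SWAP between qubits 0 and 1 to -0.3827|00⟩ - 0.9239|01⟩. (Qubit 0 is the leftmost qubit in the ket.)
-0.3827|00⟩ - 0.9239|10⟩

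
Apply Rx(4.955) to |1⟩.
-0.6163i|0⟩ - 0.7875|1⟩

Rx(4.955) = [[cos(θ/2), −i·sin(θ/2)], [−i·sin(θ/2), cos(θ/2)]]; θ = 4.955, cos(θ/2) ≈ -0.787476, sin(θ/2) ≈ 0.616345.
With a = amp(|0⟩) = 0 and b = amp(|1⟩) = 1:
new amp(|0⟩) = (-0.787476)·a + (-0.616345i)·b = -0.6163i
new amp(|1⟩) = (-0.616345i)·a + (-0.787476)·b = -0.7875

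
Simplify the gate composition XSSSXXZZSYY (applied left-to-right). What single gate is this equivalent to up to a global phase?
X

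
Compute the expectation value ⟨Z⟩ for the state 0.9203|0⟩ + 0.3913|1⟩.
0.6938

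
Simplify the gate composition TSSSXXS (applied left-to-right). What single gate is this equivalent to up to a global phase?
T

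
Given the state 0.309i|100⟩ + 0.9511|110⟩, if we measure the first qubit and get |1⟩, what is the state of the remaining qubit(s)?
0.309i|00⟩ + 0.9511|10⟩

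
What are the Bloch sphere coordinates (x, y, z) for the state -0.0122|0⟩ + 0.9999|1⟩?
(-0.0244, 0, -0.9997)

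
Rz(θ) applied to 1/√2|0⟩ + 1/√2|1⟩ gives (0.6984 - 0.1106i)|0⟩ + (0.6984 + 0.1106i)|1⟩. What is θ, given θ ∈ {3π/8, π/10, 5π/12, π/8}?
π/10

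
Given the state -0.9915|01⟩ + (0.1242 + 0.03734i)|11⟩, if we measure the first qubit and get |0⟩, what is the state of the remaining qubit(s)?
-|1⟩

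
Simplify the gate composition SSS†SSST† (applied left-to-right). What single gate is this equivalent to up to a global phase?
T†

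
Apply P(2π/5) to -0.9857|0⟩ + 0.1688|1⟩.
-0.9857|0⟩ + (0.05216 + 0.1605i)|1⟩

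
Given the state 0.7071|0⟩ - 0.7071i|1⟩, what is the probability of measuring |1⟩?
0.5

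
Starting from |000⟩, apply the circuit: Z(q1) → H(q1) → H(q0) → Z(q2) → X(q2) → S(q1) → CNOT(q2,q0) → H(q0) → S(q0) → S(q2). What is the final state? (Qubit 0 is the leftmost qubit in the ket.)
(1/√2)i|001⟩ - 1/√2|011⟩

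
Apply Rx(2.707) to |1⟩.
-0.9765i|0⟩ + 0.2156|1⟩

Rx(2.707) = [[cos(θ/2), −i·sin(θ/2)], [−i·sin(θ/2), cos(θ/2)]]; θ = 2.707, cos(θ/2) ≈ 0.21559, sin(θ/2) ≈ 0.976484.
With a = amp(|0⟩) = 0 and b = amp(|1⟩) = 1:
new amp(|0⟩) = (0.21559)·a + (-0.976484i)·b = -0.9765i
new amp(|1⟩) = (-0.976484i)·a + (0.21559)·b = 0.2156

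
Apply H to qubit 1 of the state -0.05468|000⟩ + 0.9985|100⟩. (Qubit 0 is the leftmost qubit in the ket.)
-0.03866|000⟩ - 0.03866|010⟩ + 0.706|100⟩ + 0.706|110⟩

H on qubit 1 mixes each pair of kets that differ only in qubit 1: amplitudes (a, b) of (|…0…⟩, |…1…⟩) become ((a + b)/√2, (a − b)/√2). Kets absent from the input have amplitude 0.
(|000⟩, |010⟩): (a, b) = (-0.05468, 0) → (-0.03866, -0.03866)
(|100⟩, |110⟩): (a, b) = (0.9985, 0) → (0.706, 0.706)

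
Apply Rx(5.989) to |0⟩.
-0.9892|0⟩ - 0.1466i|1⟩

Rx(5.989) = [[cos(θ/2), −i·sin(θ/2)], [−i·sin(θ/2), cos(θ/2)]]; θ = 5.989, cos(θ/2) ≈ -0.989201, sin(θ/2) ≈ 0.146563.
With a = amp(|0⟩) = 1 and b = amp(|1⟩) = 0:
new amp(|0⟩) = (-0.989201)·a + (-0.146563i)·b = -0.9892
new amp(|1⟩) = (-0.146563i)·a + (-0.989201)·b = -0.1466i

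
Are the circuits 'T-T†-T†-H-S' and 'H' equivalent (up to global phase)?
No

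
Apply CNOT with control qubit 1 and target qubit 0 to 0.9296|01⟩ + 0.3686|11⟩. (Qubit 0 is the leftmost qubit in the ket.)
0.3686|01⟩ + 0.9296|11⟩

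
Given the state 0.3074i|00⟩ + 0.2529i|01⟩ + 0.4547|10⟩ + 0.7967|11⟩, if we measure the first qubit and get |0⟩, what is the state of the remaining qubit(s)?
0.7722i|0⟩ + 0.6353i|1⟩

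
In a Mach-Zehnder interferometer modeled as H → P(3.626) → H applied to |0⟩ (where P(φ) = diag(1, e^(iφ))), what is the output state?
(0.05752 - 0.2328i)|0⟩ + (0.9425 + 0.2328i)|1⟩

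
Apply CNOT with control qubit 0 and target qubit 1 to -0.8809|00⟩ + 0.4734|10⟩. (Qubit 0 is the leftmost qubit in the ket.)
-0.8809|00⟩ + 0.4734|11⟩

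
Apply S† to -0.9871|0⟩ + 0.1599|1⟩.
-0.9871|0⟩ - 0.1599i|1⟩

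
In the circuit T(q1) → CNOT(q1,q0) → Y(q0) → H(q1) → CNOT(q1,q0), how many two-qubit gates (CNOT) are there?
2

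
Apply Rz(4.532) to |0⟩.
(-0.6405 - 0.7679i)|0⟩

Rz(4.532) = [[e^(−iθ/2), 0], [0, e^(iθ/2)]] with e^(±iθ/2) = cos(θ/2) ± i·sin(θ/2); θ = 4.532, cos(θ/2) ≈ -0.640542, sin(θ/2) ≈ 0.767923.
With a = amp(|0⟩) = 1 and b = amp(|1⟩) = 0:
new amp(|0⟩) = (-0.640542 - 0.767923i)·a = (-0.6405 - 0.7679i)
new amp(|1⟩) = (-0.640542 + 0.767923i)·b = 0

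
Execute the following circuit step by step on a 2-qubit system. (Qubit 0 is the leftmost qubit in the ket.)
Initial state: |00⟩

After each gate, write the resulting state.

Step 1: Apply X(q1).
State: |01⟩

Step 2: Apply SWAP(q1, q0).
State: |10⟩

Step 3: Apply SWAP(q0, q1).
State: |01⟩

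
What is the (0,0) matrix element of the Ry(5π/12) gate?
0.7934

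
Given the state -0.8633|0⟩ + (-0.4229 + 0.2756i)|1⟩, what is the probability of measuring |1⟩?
0.2548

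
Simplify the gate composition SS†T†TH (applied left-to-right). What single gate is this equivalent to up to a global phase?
H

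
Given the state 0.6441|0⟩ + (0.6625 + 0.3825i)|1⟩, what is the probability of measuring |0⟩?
0.4149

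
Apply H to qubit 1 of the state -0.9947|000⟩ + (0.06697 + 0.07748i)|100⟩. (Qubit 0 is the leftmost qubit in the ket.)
-0.7034|000⟩ - 0.7034|010⟩ + (0.04735 + 0.05479i)|100⟩ + (0.04735 + 0.05479i)|110⟩

H on qubit 1 mixes each pair of kets that differ only in qubit 1: amplitudes (a, b) of (|…0…⟩, |…1…⟩) become ((a + b)/√2, (a − b)/√2). Kets absent from the input have amplitude 0.
(|000⟩, |010⟩): (a, b) = (-0.9947, 0) → (-0.7034, -0.7034)
(|100⟩, |110⟩): (a, b) = ((0.06697 + 0.07748i), 0) → ((0.04735 + 0.05479i), (0.04735 + 0.05479i))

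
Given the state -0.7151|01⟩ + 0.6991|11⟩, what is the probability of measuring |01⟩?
0.5114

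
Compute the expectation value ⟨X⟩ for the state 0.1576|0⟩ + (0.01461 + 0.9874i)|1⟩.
0.004605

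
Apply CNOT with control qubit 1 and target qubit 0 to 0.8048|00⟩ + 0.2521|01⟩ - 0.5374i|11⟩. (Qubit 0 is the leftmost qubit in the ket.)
0.8048|00⟩ - 0.5374i|01⟩ + 0.2521|11⟩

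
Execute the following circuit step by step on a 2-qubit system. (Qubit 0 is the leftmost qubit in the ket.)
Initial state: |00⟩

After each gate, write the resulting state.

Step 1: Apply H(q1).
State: 1/√2|00⟩ + 1/√2|01⟩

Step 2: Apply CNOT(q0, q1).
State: 1/√2|00⟩ + 1/√2|01⟩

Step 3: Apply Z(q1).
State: 1/√2|00⟩ - 1/√2|01⟩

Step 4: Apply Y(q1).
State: (1/√2)i|00⟩ + (1/√2)i|01⟩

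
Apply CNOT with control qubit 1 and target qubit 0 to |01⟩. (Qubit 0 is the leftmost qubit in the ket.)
|11⟩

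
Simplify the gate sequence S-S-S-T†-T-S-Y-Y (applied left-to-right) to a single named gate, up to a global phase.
I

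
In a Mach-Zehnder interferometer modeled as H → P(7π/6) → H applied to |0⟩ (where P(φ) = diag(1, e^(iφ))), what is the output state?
(0.06699 - 0.25i)|0⟩ + (0.933 + 0.25i)|1⟩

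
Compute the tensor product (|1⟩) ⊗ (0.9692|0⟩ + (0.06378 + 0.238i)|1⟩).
0.9692|10⟩ + (0.06378 + 0.238i)|11⟩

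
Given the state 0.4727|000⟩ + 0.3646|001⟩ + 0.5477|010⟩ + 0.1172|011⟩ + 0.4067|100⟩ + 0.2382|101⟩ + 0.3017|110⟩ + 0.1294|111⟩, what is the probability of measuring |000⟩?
0.2234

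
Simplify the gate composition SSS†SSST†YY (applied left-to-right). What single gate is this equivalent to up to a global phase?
T†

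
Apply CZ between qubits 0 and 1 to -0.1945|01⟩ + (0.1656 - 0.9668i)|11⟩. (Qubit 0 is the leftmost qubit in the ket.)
-0.1945|01⟩ + (-0.1656 + 0.9668i)|11⟩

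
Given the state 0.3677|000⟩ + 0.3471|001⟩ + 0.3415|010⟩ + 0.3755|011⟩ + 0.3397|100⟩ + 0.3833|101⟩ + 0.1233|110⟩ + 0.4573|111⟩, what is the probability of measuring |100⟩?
0.1154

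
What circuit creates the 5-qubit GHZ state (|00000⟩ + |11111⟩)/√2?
H(q0) → CNOT(q0,q1) → CNOT(q0,q2) → CNOT(q0,q3) → CNOT(q0,q4)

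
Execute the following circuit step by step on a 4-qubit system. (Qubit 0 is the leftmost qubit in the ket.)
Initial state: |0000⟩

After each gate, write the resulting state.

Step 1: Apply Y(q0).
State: i|1000⟩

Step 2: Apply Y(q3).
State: -|1001⟩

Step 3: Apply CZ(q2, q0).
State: -|1001⟩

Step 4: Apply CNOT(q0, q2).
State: -|1011⟩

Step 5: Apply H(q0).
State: -1/√2|0011⟩ + 1/√2|1011⟩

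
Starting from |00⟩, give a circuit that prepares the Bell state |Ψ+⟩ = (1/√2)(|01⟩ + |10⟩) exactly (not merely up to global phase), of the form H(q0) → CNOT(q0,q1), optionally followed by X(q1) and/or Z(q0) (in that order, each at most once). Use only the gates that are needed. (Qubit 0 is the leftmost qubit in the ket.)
H(q0) → CNOT(q0,q1) → X(q1)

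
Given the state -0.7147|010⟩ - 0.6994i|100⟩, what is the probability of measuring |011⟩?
0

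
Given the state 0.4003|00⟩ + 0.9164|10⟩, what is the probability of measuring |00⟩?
0.1602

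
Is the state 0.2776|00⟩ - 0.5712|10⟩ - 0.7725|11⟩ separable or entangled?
Entangled

Writing the state as a|00⟩ + b|01⟩ + c|10⟩ + d|11⟩, it is a product state iff ad − bc = 0.
Here (a, b, c, d) = (0.2776, 0, -0.5712, -0.7725): ad − bc = (0.2776)(-0.7725) − (0)(-0.5712) = -0.2144 ≠ 0, so the state is entangled.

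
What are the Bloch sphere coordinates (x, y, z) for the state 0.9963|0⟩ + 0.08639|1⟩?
(0.1721, 0, 0.9852)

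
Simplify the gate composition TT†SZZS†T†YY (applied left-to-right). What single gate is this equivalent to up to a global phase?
T†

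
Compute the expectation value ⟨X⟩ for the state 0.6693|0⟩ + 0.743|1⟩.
0.9946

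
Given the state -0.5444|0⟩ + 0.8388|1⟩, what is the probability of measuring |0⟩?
0.2964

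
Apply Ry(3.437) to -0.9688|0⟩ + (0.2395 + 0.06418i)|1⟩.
(-0.09432 - 0.06348i)|0⟩ + (-0.9935 - 0.009445i)|1⟩

Ry(3.437) = [[cos(θ/2), −sin(θ/2)], [sin(θ/2), cos(θ/2)]]; θ = 3.437, cos(θ/2) ≈ -0.147167, sin(θ/2) ≈ 0.989112.
With a = amp(|0⟩) = -0.9688 and b = amp(|1⟩) = (0.2395 + 0.06418i):
new amp(|0⟩) = (-0.147167)·a + (-0.989112)·b = (-0.09432 - 0.06348i)
new amp(|1⟩) = (0.989112)·a + (-0.147167)·b = (-0.9935 - 0.009445i)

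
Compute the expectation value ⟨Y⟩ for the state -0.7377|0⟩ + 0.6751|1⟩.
0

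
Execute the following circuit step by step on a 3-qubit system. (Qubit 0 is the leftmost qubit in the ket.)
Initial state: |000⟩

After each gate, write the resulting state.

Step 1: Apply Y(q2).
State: i|001⟩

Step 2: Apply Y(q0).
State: -|101⟩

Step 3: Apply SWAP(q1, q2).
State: -|110⟩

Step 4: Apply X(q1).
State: -|100⟩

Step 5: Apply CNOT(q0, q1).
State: -|110⟩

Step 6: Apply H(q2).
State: -1/√2|110⟩ - 1/√2|111⟩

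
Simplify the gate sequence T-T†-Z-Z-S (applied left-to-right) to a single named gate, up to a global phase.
S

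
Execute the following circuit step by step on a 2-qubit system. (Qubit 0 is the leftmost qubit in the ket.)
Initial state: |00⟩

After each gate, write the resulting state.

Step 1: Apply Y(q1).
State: i|01⟩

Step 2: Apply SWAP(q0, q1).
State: i|10⟩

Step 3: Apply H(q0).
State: (1/√2)i|00⟩ - (1/√2)i|10⟩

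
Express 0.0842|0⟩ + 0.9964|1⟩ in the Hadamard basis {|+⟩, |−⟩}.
0.7641|+⟩ - 0.645|−⟩

With |ψ⟩ = α|0⟩ + β|1⟩, the Hadamard-basis coefficients are ⟨+|ψ⟩ = (α + β)/√2 and ⟨−|ψ⟩ = (α − β)/√2.
Here α = 0.0842, β = 0.9964: (α + β)/√2 = 0.7641, (α − β)/√2 = -0.645.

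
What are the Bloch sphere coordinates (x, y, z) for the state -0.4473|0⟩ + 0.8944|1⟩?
(-0.8001, 0, -0.5999)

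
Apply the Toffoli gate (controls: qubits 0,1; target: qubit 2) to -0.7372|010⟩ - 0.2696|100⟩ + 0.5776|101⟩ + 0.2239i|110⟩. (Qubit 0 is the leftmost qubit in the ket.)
-0.7372|010⟩ - 0.2696|100⟩ + 0.5776|101⟩ + 0.2239i|111⟩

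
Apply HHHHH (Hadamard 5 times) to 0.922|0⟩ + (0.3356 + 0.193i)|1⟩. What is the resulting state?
(0.8893 + 0.1365i)|0⟩ + (0.4146 - 0.1365i)|1⟩

H² = I, so H^5 = H: a single Hadamard. With (a, b) = (0.922, (0.3356 + 0.193i)), H gives ((a + b)/√2, (a − b)/√2) = ((0.8893 + 0.1365i), (0.4146 - 0.1365i)).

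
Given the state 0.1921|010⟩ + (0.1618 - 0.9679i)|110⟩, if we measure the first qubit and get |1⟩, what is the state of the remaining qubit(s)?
(0.1649 - 0.9863i)|10⟩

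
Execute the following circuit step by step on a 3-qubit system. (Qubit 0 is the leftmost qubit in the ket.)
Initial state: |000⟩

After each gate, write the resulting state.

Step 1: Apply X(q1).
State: |010⟩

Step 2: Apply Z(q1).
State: -|010⟩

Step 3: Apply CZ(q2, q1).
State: -|010⟩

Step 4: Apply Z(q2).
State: -|010⟩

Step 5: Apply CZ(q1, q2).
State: -|010⟩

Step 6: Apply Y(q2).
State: -i|011⟩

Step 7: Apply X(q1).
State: -i|001⟩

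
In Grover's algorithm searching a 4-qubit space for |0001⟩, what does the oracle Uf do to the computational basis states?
Uf|x⟩ = -|x⟩ if x = 0001, else |x⟩ (phase flip on target)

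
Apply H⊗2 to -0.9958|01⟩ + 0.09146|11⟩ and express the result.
-0.4522|00⟩ + 0.4522|01⟩ - 0.5436|10⟩ + 0.5436|11⟩

H⊗2 gives amp(|y⟩) = (1/2) Σ_x (−1)^(x·y) amp(|x⟩), where x·y is the number of positions in which both x and y have a 1.
|00⟩: (-0.9958 + 0.09146)/2 = -0.4522
|01⟩: (0.9958 - 0.09146)/2 = 0.4522
|10⟩: (-0.9958 - 0.09146)/2 = -0.5436
|11⟩: (0.9958 + 0.09146)/2 = 0.5436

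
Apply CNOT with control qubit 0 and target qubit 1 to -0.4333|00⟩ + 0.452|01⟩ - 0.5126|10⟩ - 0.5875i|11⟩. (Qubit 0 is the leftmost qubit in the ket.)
-0.4333|00⟩ + 0.452|01⟩ - 0.5875i|10⟩ - 0.5126|11⟩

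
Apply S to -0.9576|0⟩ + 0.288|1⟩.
-0.9576|0⟩ + 0.288i|1⟩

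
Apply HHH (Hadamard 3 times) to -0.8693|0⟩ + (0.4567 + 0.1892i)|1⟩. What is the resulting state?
(-0.2918 + 0.1338i)|0⟩ + (-0.9376 - 0.1338i)|1⟩

H² = I, so H^3 = H: a single Hadamard. With (a, b) = (-0.8693, (0.4567 + 0.1892i)), H gives ((a + b)/√2, (a − b)/√2) = ((-0.2918 + 0.1338i), (-0.9376 - 0.1338i)).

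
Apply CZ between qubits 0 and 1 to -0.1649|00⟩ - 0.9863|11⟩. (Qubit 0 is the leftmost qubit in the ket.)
-0.1649|00⟩ + 0.9863|11⟩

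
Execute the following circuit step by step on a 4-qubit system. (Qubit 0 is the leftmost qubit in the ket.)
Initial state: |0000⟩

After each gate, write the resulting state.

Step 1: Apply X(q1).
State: |0100⟩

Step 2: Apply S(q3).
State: |0100⟩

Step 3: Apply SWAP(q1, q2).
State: |0010⟩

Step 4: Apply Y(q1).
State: i|0110⟩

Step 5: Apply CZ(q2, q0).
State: i|0110⟩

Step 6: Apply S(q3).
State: i|0110⟩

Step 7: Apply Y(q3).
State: -|0111⟩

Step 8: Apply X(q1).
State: -|0011⟩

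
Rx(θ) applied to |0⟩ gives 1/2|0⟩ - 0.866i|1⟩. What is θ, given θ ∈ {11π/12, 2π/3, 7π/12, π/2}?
2π/3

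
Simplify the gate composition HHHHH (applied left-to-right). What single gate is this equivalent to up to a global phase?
H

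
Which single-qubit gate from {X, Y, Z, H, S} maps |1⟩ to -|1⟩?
Z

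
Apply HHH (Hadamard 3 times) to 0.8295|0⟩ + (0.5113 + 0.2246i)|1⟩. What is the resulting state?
(0.9481 + 0.1588i)|0⟩ + (0.225 - 0.1588i)|1⟩

H² = I, so H^3 = H: a single Hadamard. With (a, b) = (0.8295, (0.5113 + 0.2246i)), H gives ((a + b)/√2, (a − b)/√2) = ((0.9481 + 0.1588i), (0.225 - 0.1588i)).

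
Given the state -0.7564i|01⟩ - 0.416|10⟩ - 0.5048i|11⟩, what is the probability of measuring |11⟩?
0.2548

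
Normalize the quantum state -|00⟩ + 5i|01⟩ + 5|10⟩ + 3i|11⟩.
-0.1291|00⟩ + 0.6455i|01⟩ + 0.6455|10⟩ + 0.3873i|11⟩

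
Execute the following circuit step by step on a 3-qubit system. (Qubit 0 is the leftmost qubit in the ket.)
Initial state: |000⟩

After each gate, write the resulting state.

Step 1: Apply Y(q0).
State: i|100⟩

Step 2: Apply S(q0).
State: -|100⟩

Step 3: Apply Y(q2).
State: -i|101⟩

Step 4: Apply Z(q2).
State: i|101⟩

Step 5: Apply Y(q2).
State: |100⟩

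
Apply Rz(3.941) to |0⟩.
(-0.3891 - 0.9212i)|0⟩

Rz(3.941) = [[e^(−iθ/2), 0], [0, e^(iθ/2)]] with e^(±iθ/2) = cos(θ/2) ± i·sin(θ/2); θ = 3.941, cos(θ/2) ≈ -0.389145, sin(θ/2) ≈ 0.921176.
With a = amp(|0⟩) = 1 and b = amp(|1⟩) = 0:
new amp(|0⟩) = (-0.389145 - 0.921176i)·a = (-0.3891 - 0.9212i)
new amp(|1⟩) = (-0.389145 + 0.921176i)·b = 0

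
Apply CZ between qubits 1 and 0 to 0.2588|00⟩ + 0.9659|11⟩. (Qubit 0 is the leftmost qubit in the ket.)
0.2588|00⟩ - 0.9659|11⟩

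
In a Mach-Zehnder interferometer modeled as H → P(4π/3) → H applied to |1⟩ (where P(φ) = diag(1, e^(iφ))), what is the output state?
(0.75 + 0.433i)|0⟩ + (0.25 - 0.433i)|1⟩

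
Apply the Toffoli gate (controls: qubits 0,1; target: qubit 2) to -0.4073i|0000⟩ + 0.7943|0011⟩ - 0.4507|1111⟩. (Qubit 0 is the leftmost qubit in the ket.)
-0.4073i|0000⟩ + 0.7943|0011⟩ - 0.4507|1101⟩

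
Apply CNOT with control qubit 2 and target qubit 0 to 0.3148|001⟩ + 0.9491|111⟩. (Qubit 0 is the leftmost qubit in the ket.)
0.9491|011⟩ + 0.3148|101⟩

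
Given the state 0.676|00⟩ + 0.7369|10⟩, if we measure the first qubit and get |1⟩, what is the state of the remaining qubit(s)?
|0⟩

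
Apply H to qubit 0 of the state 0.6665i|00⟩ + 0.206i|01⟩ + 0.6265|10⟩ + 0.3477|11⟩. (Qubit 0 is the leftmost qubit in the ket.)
(0.443 + 0.4713i)|00⟩ + (0.2459 + 0.1457i)|01⟩ + (-0.443 + 0.4713i)|10⟩ + (-0.2459 + 0.1457i)|11⟩

H on qubit 0 mixes each pair of kets that differ only in qubit 0: amplitudes (a, b) of (|…0…⟩, |…1…⟩) become ((a + b)/√2, (a − b)/√2). Kets absent from the input have amplitude 0.
(|00⟩, |10⟩): (a, b) = (0.6665i, 0.6265) → ((0.443 + 0.4713i), (-0.443 + 0.4713i))
(|01⟩, |11⟩): (a, b) = (0.206i, 0.3477) → ((0.2459 + 0.1457i), (-0.2459 + 0.1457i))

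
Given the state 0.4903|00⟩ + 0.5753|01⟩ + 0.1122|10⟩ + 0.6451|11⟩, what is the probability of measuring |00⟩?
0.2404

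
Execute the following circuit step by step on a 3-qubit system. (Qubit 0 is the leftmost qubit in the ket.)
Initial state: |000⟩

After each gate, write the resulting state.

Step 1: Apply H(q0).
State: 1/√2|000⟩ + 1/√2|100⟩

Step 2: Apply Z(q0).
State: 1/√2|000⟩ - 1/√2|100⟩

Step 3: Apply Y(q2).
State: (1/√2)i|001⟩ - (1/√2)i|101⟩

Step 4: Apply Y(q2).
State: 1/√2|000⟩ - 1/√2|100⟩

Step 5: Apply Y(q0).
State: (1/√2)i|000⟩ + (1/√2)i|100⟩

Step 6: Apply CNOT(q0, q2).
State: (1/√2)i|000⟩ + (1/√2)i|101⟩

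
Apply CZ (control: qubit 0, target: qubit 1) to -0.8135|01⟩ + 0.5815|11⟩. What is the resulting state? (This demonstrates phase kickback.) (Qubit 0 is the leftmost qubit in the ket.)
-0.8135|01⟩ - 0.5815|11⟩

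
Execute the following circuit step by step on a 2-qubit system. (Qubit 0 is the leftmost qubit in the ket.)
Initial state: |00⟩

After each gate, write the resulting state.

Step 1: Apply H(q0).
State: 1/√2|00⟩ + 1/√2|10⟩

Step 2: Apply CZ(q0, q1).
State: 1/√2|00⟩ + 1/√2|10⟩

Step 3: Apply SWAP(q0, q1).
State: 1/√2|00⟩ + 1/√2|01⟩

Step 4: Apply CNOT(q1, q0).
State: 1/√2|00⟩ + 1/√2|11⟩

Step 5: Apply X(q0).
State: 1/√2|01⟩ + 1/√2|10⟩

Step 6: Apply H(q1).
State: 1/2|00⟩ - 1/2|01⟩ + 1/2|10⟩ + 1/2|11⟩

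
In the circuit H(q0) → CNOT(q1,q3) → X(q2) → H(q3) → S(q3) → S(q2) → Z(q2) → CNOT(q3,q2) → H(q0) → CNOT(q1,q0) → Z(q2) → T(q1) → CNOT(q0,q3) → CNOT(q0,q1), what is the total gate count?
14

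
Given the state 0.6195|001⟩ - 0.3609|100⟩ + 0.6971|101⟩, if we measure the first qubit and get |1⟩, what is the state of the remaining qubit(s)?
-0.4598|00⟩ + 0.888|01⟩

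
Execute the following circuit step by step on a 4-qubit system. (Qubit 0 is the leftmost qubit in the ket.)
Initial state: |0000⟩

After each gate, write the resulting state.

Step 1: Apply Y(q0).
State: i|1000⟩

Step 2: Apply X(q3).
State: i|1001⟩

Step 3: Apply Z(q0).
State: -i|1001⟩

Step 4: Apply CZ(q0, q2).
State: -i|1001⟩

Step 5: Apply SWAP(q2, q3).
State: -i|1010⟩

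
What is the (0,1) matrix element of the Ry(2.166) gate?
-0.8834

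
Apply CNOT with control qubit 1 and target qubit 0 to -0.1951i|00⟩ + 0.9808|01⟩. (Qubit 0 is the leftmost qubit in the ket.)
-0.1951i|00⟩ + 0.9808|11⟩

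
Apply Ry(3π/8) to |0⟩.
0.8315|0⟩ + 0.5556|1⟩

Ry(3π/8) = [[cos(θ/2), −sin(θ/2)], [sin(θ/2), cos(θ/2)]]; θ = 3π/8, cos(θ/2) ≈ 0.83147, sin(θ/2) ≈ 0.55557.
With a = amp(|0⟩) = 1 and b = amp(|1⟩) = 0:
new amp(|0⟩) = (0.83147)·a + (-0.55557)·b = 0.8315
new amp(|1⟩) = (0.55557)·a + (0.83147)·b = 0.5556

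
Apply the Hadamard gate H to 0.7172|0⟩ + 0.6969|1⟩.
0.9999|0⟩ + 0.01435|1⟩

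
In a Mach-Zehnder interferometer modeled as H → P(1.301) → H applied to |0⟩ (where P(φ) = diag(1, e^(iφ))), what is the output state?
(0.6333 + 0.4819i)|0⟩ + (0.3667 - 0.4819i)|1⟩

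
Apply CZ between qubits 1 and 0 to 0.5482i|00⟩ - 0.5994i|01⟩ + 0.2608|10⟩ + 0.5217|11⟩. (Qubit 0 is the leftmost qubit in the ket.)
0.5482i|00⟩ - 0.5994i|01⟩ + 0.2608|10⟩ - 0.5217|11⟩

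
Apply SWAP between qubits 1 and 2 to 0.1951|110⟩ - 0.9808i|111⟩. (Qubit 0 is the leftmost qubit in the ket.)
0.1951|101⟩ - 0.9808i|111⟩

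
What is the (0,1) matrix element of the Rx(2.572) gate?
-0.9597i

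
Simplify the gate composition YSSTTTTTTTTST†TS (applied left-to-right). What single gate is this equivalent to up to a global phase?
Y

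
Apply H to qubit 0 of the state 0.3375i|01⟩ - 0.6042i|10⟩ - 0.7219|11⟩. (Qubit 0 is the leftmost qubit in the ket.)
-0.4272i|00⟩ + (-0.5105 + 0.2386i)|01⟩ + 0.4272i|10⟩ + (0.5105 + 0.2386i)|11⟩

H on qubit 0 mixes each pair of kets that differ only in qubit 0: amplitudes (a, b) of (|…0…⟩, |…1…⟩) become ((a + b)/√2, (a − b)/√2). Kets absent from the input have amplitude 0.
(|00⟩, |10⟩): (a, b) = (0, -0.6042i) → (-0.4272i, 0.4272i)
(|01⟩, |11⟩): (a, b) = (0.3375i, -0.7219) → ((-0.5105 + 0.2386i), (0.5105 + 0.2386i))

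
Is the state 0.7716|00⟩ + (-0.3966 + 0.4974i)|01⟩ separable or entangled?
Separable

Writing the state as a|00⟩ + b|01⟩ + c|10⟩ + d|11⟩, it is a product state iff ad − bc = 0.
Here (a, b, c, d) = (0.7716, (-0.3966 + 0.4974i), 0, 0): ad − bc = (0.7716)(0) − (-0.3966 + 0.4974i)(0) = 0, so the state is separable.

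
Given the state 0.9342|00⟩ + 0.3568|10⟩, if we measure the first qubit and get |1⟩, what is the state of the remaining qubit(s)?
|0⟩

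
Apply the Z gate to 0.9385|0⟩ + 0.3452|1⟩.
0.9385|0⟩ - 0.3452|1⟩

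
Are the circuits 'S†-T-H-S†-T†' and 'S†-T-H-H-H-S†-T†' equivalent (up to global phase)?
Yes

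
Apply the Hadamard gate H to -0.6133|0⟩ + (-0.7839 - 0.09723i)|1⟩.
(-0.988 - 0.06875i)|0⟩ + (0.1206 + 0.06875i)|1⟩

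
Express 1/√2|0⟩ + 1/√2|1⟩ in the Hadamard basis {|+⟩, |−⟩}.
|+⟩

With |ψ⟩ = α|0⟩ + β|1⟩, the Hadamard-basis coefficients are ⟨+|ψ⟩ = (α + β)/√2 and ⟨−|ψ⟩ = (α − β)/√2.
Here α = 1/√2, β = 1/√2: (α + β)/√2 = 1, (α − β)/√2 = 0.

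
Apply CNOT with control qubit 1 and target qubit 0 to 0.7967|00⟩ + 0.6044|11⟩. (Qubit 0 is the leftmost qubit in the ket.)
0.7967|00⟩ + 0.6044|01⟩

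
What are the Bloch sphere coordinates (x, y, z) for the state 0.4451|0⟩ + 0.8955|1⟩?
(0.7972, 0, -0.6038)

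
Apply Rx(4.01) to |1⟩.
-0.9072i|0⟩ - 0.4207|1⟩

Rx(4.01) = [[cos(θ/2), −i·sin(θ/2)], [−i·sin(θ/2), cos(θ/2)]]; θ = 4.01, cos(θ/2) ≈ -0.420688, sin(θ/2) ≈ 0.907205.
With a = amp(|0⟩) = 0 and b = amp(|1⟩) = 1:
new amp(|0⟩) = (-0.420688)·a + (-0.907205i)·b = -0.9072i
new amp(|1⟩) = (-0.907205i)·a + (-0.420688)·b = -0.4207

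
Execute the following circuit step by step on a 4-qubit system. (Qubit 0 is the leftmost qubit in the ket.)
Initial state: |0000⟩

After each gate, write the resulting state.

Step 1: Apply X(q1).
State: |0100⟩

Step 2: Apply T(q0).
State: |0100⟩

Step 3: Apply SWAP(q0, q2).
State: |0100⟩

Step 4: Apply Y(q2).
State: i|0110⟩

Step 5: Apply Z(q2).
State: -i|0110⟩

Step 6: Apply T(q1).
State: (1/√2 - (1/√2)i)|0110⟩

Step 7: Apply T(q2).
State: |0110⟩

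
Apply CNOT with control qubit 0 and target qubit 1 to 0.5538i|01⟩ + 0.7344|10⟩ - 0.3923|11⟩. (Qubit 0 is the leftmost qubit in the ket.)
0.5538i|01⟩ - 0.3923|10⟩ + 0.7344|11⟩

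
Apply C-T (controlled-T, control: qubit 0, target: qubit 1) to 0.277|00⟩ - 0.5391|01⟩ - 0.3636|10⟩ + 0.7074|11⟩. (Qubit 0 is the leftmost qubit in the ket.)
0.277|00⟩ - 0.5391|01⟩ - 0.3636|10⟩ + (0.5002 + 0.5002i)|11⟩

C-T leaves the control-|0⟩ kets |00⟩, |01⟩ unchanged and applies T to qubit 1 on the control-|1⟩ pair (|10⟩, |11⟩).
T = [[1, 0], [0, (1/√2 + (1/√2)i)]].
With a = amp(|10⟩) = -0.3636 and b = amp(|11⟩) = 0.7074:
new amp(|10⟩) = (1)·a = -0.3636
new amp(|11⟩) = (1/√2 + (1/√2)i)·b = (0.5002 + 0.5002i)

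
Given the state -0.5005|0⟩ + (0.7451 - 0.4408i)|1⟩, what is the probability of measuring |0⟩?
0.2505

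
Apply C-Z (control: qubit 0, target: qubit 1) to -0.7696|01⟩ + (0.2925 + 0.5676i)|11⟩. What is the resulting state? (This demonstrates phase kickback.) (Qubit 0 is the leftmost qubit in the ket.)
-0.7696|01⟩ + (-0.2925 - 0.5676i)|11⟩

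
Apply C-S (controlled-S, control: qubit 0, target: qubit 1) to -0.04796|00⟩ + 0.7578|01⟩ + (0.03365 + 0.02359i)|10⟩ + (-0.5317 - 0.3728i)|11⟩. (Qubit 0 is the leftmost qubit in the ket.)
-0.04796|00⟩ + 0.7578|01⟩ + (0.03365 + 0.02359i)|10⟩ + (0.3728 - 0.5317i)|11⟩

C-S leaves the control-|0⟩ kets |00⟩, |01⟩ unchanged and applies S to qubit 1 on the control-|1⟩ pair (|10⟩, |11⟩).
S = [[1, 0], [0, i]].
With a = amp(|10⟩) = (0.03365 + 0.02359i) and b = amp(|11⟩) = (-0.5317 - 0.3728i):
new amp(|10⟩) = (1)·a = (0.03365 + 0.02359i)
new amp(|11⟩) = (i)·b = (0.3728 - 0.5317i)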